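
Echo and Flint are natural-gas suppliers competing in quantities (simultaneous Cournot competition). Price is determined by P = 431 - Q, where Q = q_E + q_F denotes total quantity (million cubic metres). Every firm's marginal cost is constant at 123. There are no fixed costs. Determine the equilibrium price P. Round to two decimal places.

A representative firm's profit is π_i = q_i(431 - Q) - 123q_i.
Setting ∂π_i/∂q_i = 0 with rivals' quantities fixed: 308 - 2q_i - q_j = 0.
By symmetry each firm produces the same amount; substituting q_j = q_i yields q_i = 308/3.
Total output Q = 616/3, so price P = 431 - 616/3 = 677/3.

225.67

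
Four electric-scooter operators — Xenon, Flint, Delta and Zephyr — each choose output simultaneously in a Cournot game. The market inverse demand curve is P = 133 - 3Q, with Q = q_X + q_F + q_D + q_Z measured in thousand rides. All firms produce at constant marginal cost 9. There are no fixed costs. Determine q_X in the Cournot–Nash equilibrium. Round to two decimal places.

A representative firm's profit is π_i = q_i(133 - 3Q) - 9q_i.
Setting ∂π_i/∂q_i = 0 with rivals' quantities fixed: 124 - 6q_i - 3·Σ_{j≠i} q_j = 0.
With identical firms every q_j equals q_i, so Σ_{j≠i} q_j = 3q_i and 124 = 15q_i, giving q_i = 124/15.

8.27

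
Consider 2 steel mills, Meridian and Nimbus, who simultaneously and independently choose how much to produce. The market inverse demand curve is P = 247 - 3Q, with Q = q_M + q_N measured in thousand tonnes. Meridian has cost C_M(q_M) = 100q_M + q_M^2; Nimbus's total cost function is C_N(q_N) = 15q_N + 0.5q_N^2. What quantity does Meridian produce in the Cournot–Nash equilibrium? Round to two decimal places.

7.09

Meridian's profit: π_M = (247 - 3Q)q_M - (100q_M + q_M²). Setting ∂π_M/∂q_M = 0: 147 - 8q_M - 3(q_N) = 0.
Nimbus's first-order condition: 232 - 7q_N - 3(q_M) = 0.
So q_M = (147 - 3q_N)/8 and q_N = (232 - 3q_M)/7.
Solving the pair: q_M = 333/47, q_N = 1415/47.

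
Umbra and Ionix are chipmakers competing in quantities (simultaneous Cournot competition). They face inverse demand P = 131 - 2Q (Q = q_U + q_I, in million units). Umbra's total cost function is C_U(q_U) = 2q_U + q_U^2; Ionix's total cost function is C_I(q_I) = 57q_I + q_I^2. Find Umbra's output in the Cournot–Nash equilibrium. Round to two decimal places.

19.56

Umbra's profit: π_U = (131 - 2Q)q_U - (2q_U + q_U²). Setting ∂π_U/∂q_U = 0: 129 - 6q_U - 2(q_I) = 0.
Ionix's first-order condition: 74 - 6q_I - 2(q_U) = 0.
Best responses: q_U = (129 - 2q_I)/6, q_I = (74 - 2q_U)/6.
Solving the pair: q_U = 313/16, q_I = 93/16.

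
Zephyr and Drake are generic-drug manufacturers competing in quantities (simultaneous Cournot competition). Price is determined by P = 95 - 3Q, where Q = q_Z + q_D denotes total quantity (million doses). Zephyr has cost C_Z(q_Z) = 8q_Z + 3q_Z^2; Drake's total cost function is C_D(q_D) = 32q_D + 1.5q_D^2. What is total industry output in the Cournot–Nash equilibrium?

Zephyr's profit: π_Z = (95 - 3Q)q_Z - (8q_Z + 3q_Z²). Setting ∂π_Z/∂q_Z = 0: 87 - 12q_Z - 3(q_D) = 0.
Drake's profit: π_D = (95 - 3Q)q_D - (32q_D + (3/2)q_D²). Setting ∂π_D/∂q_D = 0: 63 - 9q_D - 3(q_Z) = 0.
Rearranging gives the reaction functions q_Z = (87 - 3q_D)/12 and q_D = (63 - 3q_Z)/9.
Solving the pair: q_Z = 6, q_D = 5.
Total output Q = 6 + 5 = 11.

11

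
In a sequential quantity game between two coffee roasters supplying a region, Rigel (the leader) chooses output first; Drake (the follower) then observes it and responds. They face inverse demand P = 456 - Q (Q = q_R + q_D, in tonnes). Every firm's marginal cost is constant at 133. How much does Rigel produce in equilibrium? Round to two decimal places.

161.50

Solve by backward induction. Given q_R, the follower Drake maximises π_D = (456 - q_R - q_D)q_D - 133q_D.
Follower FOC: 323 - q_R - 2q_D = 0, so q_D(q_R) = (323 - q_R)/2.
Rigel substitutes q_D(q_R) into its own profit: π_R = q_R(456 - q_R - (323 - q_R)/2) - 133q_R = (589/2 - (1/2)q_R)q_R - 133q_R.
Maximising: ∂π_R/∂q_R = 323/2 - q_R = 0, giving q_R = 323/2.
Then q_D = (323 - 323/2)/2 = 323/4.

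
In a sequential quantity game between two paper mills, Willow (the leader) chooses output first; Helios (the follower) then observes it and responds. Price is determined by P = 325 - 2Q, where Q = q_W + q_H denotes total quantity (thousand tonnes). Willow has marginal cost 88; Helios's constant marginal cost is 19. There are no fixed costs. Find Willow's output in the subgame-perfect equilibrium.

The follower Helios best-responds to any q_W: π_H = (325 - 2Q)q_H - 19q_H.
Setting the follower's marginal profit to zero, 306 - 2q_W - 4q_H = 0, i.e. q_H = (306 - 2q_W)/4.
The leader anticipates this reaction. Substituting into P = 325 - 2Q gives P = 172 - q_W, so π_W = (172 - q_W)q_W - 88q_W.
Maximising: ∂π_W/∂q_W = 84 - 2q_W = 0, giving q_W = 42.
Then q_H = (306 - 2·42)/4 = 111/2.

42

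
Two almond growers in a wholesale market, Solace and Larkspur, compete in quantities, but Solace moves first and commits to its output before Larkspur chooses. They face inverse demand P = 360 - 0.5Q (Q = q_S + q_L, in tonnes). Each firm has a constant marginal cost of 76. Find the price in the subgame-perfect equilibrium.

The follower Larkspur best-responds to any q_S: π_L = (360 - 0.5Q)q_L - 76q_L.
Follower FOC: 284 - (1/2)q_S - q_L = 0, so q_L(q_S) = (284 - (1/2)q_S).
The leader anticipates this reaction. Substituting into P = 360 - 0.5Q gives P = 218 - (1/4)q_S, so π_S = (218 - (1/4)q_S)q_S - 76q_S.
Maximising: ∂π_S/∂q_S = 142 - (1/2)q_S = 0, giving q_S = 284.
Then q_L = (284 - (1/2)·284) = 142.
Total output Q = 426, so price P = 360 - (1/2)·426 = 147.

147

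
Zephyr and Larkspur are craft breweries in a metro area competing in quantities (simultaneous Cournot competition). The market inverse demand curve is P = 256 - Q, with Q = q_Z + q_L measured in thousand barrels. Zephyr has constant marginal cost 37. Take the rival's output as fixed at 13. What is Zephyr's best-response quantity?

103

With the rival's output fixed at 13, Zephyr's profit is π_Z = (256 - 13 - q_Z)q_Z - (37q_Z) = (243 - q_Z)q_Z - (37q_Z).
∂π_Z/∂q_Z = 206 - 2q_Z = 0, so q_Z = 103.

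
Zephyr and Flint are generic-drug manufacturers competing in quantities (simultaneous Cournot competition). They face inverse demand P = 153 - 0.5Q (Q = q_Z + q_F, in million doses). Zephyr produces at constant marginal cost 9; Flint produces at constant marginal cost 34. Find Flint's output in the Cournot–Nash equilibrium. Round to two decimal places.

62.67

Zephyr's profit: π_Z = (153 - 0.5Q)q_Z - (9q_Z). Setting ∂π_Z/∂q_Z = 0: 144 - q_Z - (1/2)(q_F) = 0.
Flint's profit: π_F = (153 - 0.5Q)q_F - (34q_F). Setting ∂π_F/∂q_F = 0: 119 - q_F - (1/2)(q_Z) = 0.
Rearranging gives the reaction functions q_Z = (144 - (1/2)q_F) and q_F = (119 - (1/2)q_Z).
Substituting one into the other gives q_Z = 338/3 and q_F = 188/3.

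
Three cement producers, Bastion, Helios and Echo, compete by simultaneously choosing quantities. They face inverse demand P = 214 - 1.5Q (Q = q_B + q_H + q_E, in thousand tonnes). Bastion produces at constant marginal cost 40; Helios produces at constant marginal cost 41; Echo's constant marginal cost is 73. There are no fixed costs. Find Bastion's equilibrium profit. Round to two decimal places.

Bastion's profit: π_B = (214 - 1.5Q)q_B - (40q_B). Setting ∂π_B/∂q_B = 0: 174 - 3q_B - (3/2)(q_H + q_E) = 0.
Helios's profit: π_H = (214 - 1.5Q)q_H - (41q_H). Setting ∂π_H/∂q_H = 0: 173 - 3q_H - (3/2)(q_B + q_E) = 0.
Echo's profit: π_E = (214 - 1.5Q)q_E - (73q_E). Setting ∂π_E/∂q_E = 0: 141 - 3q_E - (3/2)(q_B + q_H) = 0.
Adding the 3 first-order conditions: 488 − 6Q = 0, so Q = 244/3.
Back-substituting: q_B = (174 − 122)/(3/2) = 104/3, q_H = (173 − 122)/(3/2) = 34, q_E = (141 − 122)/(3/2) = 38/3.
Price P = 214 - (3/2)·(244/3) = 92.
Bastion's profit: (92 - 40)·(104/3) = 1802.6667.

1802.67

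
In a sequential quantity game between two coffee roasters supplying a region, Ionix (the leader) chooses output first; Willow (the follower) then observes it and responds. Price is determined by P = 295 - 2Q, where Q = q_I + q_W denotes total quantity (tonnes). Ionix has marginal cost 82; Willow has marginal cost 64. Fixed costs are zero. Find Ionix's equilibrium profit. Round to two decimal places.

Solve by backward induction. Given q_I, the follower Willow maximises π_W = (295 - 2q_I - 2q_W)q_W - 64q_W.
Setting the follower's marginal profit to zero, 231 - 2q_I - 4q_W = 0, i.e. q_W = (231 - 2q_I)/4.
Ionix substitutes q_W(q_I) into its own profit: π_I = q_I(295 - 2q_I - (231 - 2q_I)/2) - 82q_I = (359/2 - q_I)q_I - 82q_I.
Leader FOC: 195/2 - 2q_I = 0, so q_I = 195/4.
Then q_W = (231 - 2·(195/4))/4 = 267/8.
Price P = 295 - 2·(657/8) = 523/4.
Ionix's profit: (523/4 - 82)·(195/4) = 2376.5625.

2376.56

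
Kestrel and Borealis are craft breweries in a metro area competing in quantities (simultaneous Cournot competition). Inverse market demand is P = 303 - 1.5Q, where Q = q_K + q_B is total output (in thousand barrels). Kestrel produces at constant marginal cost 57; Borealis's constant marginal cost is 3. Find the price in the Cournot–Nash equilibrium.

121

Kestrel's profit: π_K = (303 - 1.5Q)q_K - (57q_K). Setting ∂π_K/∂q_K = 0: 246 - 3q_K - (3/2)(q_B) = 0.
Borealis's first-order condition: 300 - 3q_B - (3/2)(q_K) = 0.
So q_K = (246 - (3/2)q_B)/3 and q_B = (300 - (3/2)q_K)/3.
Substituting one into the other gives q_K = 128/3 and q_B = 236/3.
Total output Q = 364/3, so price P = 303 - (3/2)·(364/3) = 121.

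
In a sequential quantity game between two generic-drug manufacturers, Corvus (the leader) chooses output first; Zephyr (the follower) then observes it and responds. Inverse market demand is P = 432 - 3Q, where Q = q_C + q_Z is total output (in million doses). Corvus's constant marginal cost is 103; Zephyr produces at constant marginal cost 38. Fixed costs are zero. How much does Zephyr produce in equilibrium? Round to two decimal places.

43.67

Solve by backward induction. Given q_C, the follower Zephyr maximises π_Z = (432 - 3q_C - 3q_Z)q_Z - 38q_Z.
Setting the follower's marginal profit to zero, 394 - 3q_C - 6q_Z = 0, i.e. q_Z = (394 - 3q_C)/6.
Corvus substitutes q_Z(q_C) into its own profit: π_C = q_C(432 - 3q_C - (394 - 3q_C)/2) - 103q_C = (235 - (3/2)q_C)q_C - 103q_C.
Leader FOC: 132 - 3q_C = 0, so q_C = 44.
Then q_Z = (394 - 3·44)/6 = 131/3.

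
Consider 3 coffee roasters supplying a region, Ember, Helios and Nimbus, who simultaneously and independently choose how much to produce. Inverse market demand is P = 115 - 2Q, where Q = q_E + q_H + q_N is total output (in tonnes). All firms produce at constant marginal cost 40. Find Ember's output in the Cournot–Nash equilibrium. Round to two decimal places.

A representative firm's profit is π_i = q_i(115 - 2Q) - 40q_i.
First-order condition (treating rivals' output as given): 75 - 4q_i - 2·Σ_{j≠i} q_j = 0.
By symmetry each firm produces the same amount; substituting Σ_{j≠i} q_j = 2q_i yields q_i = 75/8.

9.38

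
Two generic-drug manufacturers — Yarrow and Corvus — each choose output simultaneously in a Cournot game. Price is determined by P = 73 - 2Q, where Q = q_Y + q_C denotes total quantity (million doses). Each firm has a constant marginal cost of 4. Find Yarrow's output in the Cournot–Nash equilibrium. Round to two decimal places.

11.50

Each firm earns π_i = (73 - 2Q)q_i - 4q_i.
Setting ∂π_i/∂q_i = 0 with rivals' quantities fixed: 69 - 4q_i - 2q_j = 0.
By symmetry each firm produces the same amount; substituting q_j = q_i yields q_i = 69/6 = 23/2.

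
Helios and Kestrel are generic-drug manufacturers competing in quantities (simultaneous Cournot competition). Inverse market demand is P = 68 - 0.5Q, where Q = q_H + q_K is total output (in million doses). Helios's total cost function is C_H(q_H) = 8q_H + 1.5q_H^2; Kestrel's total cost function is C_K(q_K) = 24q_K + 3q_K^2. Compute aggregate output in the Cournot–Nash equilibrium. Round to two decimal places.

Helios's profit: π_H = (68 - 0.5Q)q_H - (8q_H + (3/2)q_H²). Setting ∂π_H/∂q_H = 0: 60 - 4q_H - (1/2)(q_K) = 0.
Kestrel's profit: π_K = (68 - 0.5Q)q_K - (24q_K + 3q_K²). Setting ∂π_K/∂q_K = 0: 44 - 7q_K - (1/2)(q_H) = 0.
Best responses: q_H = (60 - (1/2)q_K)/4, q_K = (44 - (1/2)q_H)/7.
Solving the pair: q_H = 1592/111, q_K = 584/111.
Total output Q = 1592/111 + 584/111 = 19.6036.

19.60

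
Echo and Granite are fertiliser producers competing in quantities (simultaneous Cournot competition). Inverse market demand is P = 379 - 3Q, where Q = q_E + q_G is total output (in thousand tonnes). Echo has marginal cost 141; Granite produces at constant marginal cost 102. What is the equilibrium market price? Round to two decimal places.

207.33

Echo's profit: π_E = (379 - 3Q)q_E - (141q_E). Setting ∂π_E/∂q_E = 0: 238 - 6q_E - 3(q_G) = 0.
Granite's profit: π_G = (379 - 3Q)q_G - (102q_G). Setting ∂π_G/∂q_G = 0: 277 - 6q_G - 3(q_E) = 0.
Best responses: q_E = (238 - 3q_G)/6, q_G = (277 - 3q_E)/6.
Substituting one into the other gives q_E = 199/9 and q_G = 316/9.
Total output Q = 515/9, so price P = 379 - 3·(515/9) = 622/3.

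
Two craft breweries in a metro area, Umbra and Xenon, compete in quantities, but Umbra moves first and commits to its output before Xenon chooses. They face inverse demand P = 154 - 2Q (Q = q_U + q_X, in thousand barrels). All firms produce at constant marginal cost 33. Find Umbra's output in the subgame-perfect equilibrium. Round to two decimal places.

30.25

The follower Xenon best-responds to any q_U: π_X = (154 - 2Q)q_X - 33q_X.
∂π_X/∂q_X = 121 - 2q_U - 4q_X = 0 gives the reaction function q_X = (121 - 2q_U)/4.
The leader anticipates this reaction. Substituting into P = 154 - 2Q gives P = 187/2 - q_U, so π_U = (187/2 - q_U)q_U - 33q_U.
Leader FOC: 121/2 - 2q_U = 0, so q_U = 121/4.
Then q_X = (121 - 2·(121/4))/4 = 121/8.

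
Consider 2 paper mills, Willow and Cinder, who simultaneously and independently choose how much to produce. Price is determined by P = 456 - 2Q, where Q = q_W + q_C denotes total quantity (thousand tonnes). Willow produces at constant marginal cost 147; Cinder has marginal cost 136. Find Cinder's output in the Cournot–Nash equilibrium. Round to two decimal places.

55.17

Willow's profit: π_W = (456 - 2Q)q_W - (147q_W). Setting ∂π_W/∂q_W = 0: 309 - 4q_W - 2(q_C) = 0.
Cinder's profit: π_C = (456 - 2Q)q_C - (136q_C). Setting ∂π_C/∂q_C = 0: 320 - 4q_C - 2(q_W) = 0.
Rearranging gives the reaction functions q_W = (309 - 2q_C)/4 and q_C = (320 - 2q_W)/4.
Substituting one into the other gives q_W = 149/3 and q_C = 331/6.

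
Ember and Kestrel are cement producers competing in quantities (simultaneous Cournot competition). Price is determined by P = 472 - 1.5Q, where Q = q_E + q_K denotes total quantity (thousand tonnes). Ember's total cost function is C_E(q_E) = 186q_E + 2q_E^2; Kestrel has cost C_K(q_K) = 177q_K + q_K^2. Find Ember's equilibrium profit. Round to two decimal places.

3182.14

Ember's profit: π_E = (472 - 1.5Q)q_E - (186q_E + 2q_E²). Setting ∂π_E/∂q_E = 0: 286 - 7q_E - (3/2)(q_K) = 0.
Kestrel's first-order condition: 295 - 5q_K - (3/2)(q_E) = 0.
Rearranging gives the reaction functions q_E = (286 - (3/2)q_K)/7 and q_K = (295 - (3/2)q_E)/5.
Substituting one into the other gives q_E = 30.1527 and q_K = 49.9542.
Price P = 472 - (3/2)·80.1069 = 351.8397.
Ember's profit: 351.8397·30.1527 - 186·30.1527 - 2·30.1527² = 3182.1426.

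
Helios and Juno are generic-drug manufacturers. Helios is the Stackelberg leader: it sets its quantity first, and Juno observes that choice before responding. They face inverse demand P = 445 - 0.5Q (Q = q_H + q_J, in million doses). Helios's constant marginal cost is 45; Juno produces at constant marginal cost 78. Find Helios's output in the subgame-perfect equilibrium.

433

The follower Juno best-responds to any q_H: π_J = (445 - 0.5Q)q_J - 78q_J.
Setting the follower's marginal profit to zero, 367 - (1/2)q_H - q_J = 0, i.e. q_J = (367 - (1/2)q_H).
The leader anticipates this reaction. Substituting into P = 445 - 0.5Q gives P = 523/2 - (1/4)q_H, so π_H = (523/2 - (1/4)q_H)q_H - 45q_H.
Leader FOC: 433/2 - (1/2)q_H = 0, so q_H = 433.
Then q_J = (367 - (1/2)·433) = 301/2.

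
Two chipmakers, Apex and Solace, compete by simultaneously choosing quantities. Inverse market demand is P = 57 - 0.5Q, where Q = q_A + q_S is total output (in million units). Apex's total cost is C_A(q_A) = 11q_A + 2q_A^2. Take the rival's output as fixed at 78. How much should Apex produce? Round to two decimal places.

1.40

With the rival's output fixed at 78, Apex's profit is π_A = (57 - (1/2)·78 - (1/2)q_A)q_A - (11q_A + 2q_A²) = (18 - (1/2)q_A)q_A - (11q_A + 2q_A²).
∂π_A/∂q_A = 7 - 5q_A = 0, so q_A = 7/5.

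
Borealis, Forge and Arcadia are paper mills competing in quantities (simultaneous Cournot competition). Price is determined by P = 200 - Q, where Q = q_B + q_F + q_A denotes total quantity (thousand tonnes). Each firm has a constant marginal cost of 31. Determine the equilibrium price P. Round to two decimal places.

Each firm earns π_i = (200 - Q)q_i - 31q_i.
Setting ∂π_i/∂q_i = 0 with rivals' quantities fixed: 169 - 2q_i - Σ_{j≠i} q_j = 0.
By symmetry each firm produces the same amount; substituting Σ_{j≠i} q_j = 2q_i yields q_i = 169/4.
Total output Q = 507/4, so price P = 200 - 507/4 = 293/4.

73.25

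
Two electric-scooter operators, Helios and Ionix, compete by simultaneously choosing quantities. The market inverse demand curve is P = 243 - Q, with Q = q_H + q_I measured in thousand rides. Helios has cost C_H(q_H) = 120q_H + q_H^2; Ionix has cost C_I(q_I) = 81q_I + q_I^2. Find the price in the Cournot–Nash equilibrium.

Helios's profit: π_H = (243 - Q)q_H - (120q_H + q_H²). Setting ∂π_H/∂q_H = 0: 123 - 4q_H - (q_I) = 0.
Ionix's first-order condition: 162 - 4q_I - (q_H) = 0.
Rearranging gives the reaction functions q_H = (123 - q_I)/4 and q_I = (162 - q_H)/4.
Solving the pair: q_H = 22, q_I = 35.
Total output Q = 57, so price P = 243 - 57 = 186.

186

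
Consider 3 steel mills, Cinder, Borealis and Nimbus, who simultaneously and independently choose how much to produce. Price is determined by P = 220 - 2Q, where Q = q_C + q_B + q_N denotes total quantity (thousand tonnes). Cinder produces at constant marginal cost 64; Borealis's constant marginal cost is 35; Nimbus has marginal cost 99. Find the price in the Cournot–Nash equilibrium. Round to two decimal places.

104.50

Cinder's profit: π_C = (220 - 2Q)q_C - (64q_C). Setting ∂π_C/∂q_C = 0: 156 - 4q_C - 2(q_B + q_N) = 0.
Borealis's first-order condition: 185 - 4q_B - 2(q_C + q_N) = 0.
Nimbus's profit: π_N = (220 - 2Q)q_N - (99q_N). Setting ∂π_N/∂q_N = 0: 121 - 4q_N - 2(q_C + q_B) = 0.
Summing all 3 equations gives 462 − 8Q = 0, hence Q = 231/4.
Back-substituting: q_C = (156 − 231/2)/2 = 81/4, q_B = (185 − 231/2)/2 = 139/4, q_N = (121 − 231/2)/2 = 11/4.
Total output Q = 231/4, so price P = 220 - 2·(231/4) = 209/2.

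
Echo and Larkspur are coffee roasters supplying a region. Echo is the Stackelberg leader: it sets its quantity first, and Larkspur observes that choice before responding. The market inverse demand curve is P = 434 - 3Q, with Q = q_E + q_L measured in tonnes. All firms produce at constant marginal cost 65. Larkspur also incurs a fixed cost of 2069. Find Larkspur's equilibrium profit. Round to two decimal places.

767.69

Solve by backward induction. Given q_E, the follower Larkspur maximises π_L = (434 - 3q_E - 3q_L)q_L - 65q_L.
Setting the follower's marginal profit to zero, 369 - 3q_E - 6q_L = 0, i.e. q_L = (369 - 3q_E)/6.
Echo substitutes q_L(q_E) into its own profit: π_E = q_E(434 - 3q_E - (369 - 3q_E)/2) - 65q_E = (499/2 - (3/2)q_E)q_E - 65q_E.
The leader's first-order condition 369/2 - 3q_E = 0 yields q_E = 123/2.
Then q_L = (369 - 3·(123/2))/6 = 123/4.
Price P = 434 - 3·(369/4) = 629/4.
Larkspur's profit: (629/4 - 65)·(123/4) - 2069 = 767.6875.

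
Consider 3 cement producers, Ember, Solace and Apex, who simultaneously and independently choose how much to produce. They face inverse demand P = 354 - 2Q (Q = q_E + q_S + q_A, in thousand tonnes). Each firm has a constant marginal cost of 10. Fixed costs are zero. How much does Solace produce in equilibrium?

A representative firm's profit is π_i = q_i(354 - 2Q) - 10q_i.
First-order condition (treating rivals' output as given): 344 - 4q_i - 2·Σ_{j≠i} q_j = 0.
By symmetry each firm produces the same amount; substituting Σ_{j≠i} q_j = 2q_i yields q_i = 344/8 = 43.

43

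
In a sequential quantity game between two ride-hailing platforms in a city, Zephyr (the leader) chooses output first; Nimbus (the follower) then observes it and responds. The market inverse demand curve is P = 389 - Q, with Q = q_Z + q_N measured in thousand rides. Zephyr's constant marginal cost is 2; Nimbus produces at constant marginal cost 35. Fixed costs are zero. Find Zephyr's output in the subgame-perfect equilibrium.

210

Solve by backward induction. Given q_Z, the follower Nimbus maximises π_N = (389 - q_Z - q_N)q_N - 35q_N.
∂π_N/∂q_N = 354 - q_Z - 2q_N = 0 gives the reaction function q_N = (354 - q_Z)/2.
Zephyr substitutes q_N(q_Z) into its own profit: π_Z = q_Z(389 - q_Z - (354 - q_Z)/2) - 2q_Z = (212 - (1/2)q_Z)q_Z - 2q_Z.
The leader's first-order condition 210 - q_Z = 0 yields q_Z = 210.
Then q_N = (354 - 210)/2 = 72.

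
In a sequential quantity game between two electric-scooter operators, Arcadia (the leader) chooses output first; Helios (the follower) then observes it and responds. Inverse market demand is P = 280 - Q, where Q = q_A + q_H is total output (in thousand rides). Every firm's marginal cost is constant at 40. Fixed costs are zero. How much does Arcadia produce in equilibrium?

Solve by backward induction. Given q_A, the follower Helios maximises π_H = (280 - q_A - q_H)q_H - 40q_H.
Setting the follower's marginal profit to zero, 240 - q_A - 2q_H = 0, i.e. q_H = (240 - q_A)/2.
The leader anticipates this reaction. Substituting into P = 280 - Q gives P = 160 - (1/2)q_A, so π_A = (160 - (1/2)q_A)q_A - 40q_A.
The leader's first-order condition 120 - q_A = 0 yields q_A = 120.
Then q_H = (240 - 120)/2 = 60.

120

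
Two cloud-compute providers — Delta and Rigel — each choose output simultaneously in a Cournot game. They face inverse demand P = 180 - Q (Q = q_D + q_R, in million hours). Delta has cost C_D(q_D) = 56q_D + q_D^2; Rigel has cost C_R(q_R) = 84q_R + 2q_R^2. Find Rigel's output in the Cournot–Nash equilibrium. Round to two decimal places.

11.30

Delta's profit: π_D = (180 - Q)q_D - (56q_D + q_D²). Setting ∂π_D/∂q_D = 0: 124 - 4q_D - (q_R) = 0.
Rigel's first-order condition: 96 - 6q_R - (q_D) = 0.
Rearranging gives the reaction functions q_D = (124 - q_R)/4 and q_R = (96 - q_D)/6.
Substituting one into the other gives q_D = 648/23 and q_R = 260/23.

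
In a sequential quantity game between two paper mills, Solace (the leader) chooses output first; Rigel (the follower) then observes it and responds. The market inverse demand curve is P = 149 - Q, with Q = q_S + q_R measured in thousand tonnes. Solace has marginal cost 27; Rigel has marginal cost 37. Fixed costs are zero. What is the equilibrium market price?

The follower Rigel best-responds to any q_S: π_R = (149 - Q)q_R - 37q_R.
Follower FOC: 112 - q_S - 2q_R = 0, so q_R(q_S) = (112 - q_S)/2.
The leader anticipates this reaction. Substituting into P = 149 - Q gives P = 93 - (1/2)q_S, so π_S = (93 - (1/2)q_S)q_S - 27q_S.
Maximising: ∂π_S/∂q_S = 66 - q_S = 0, giving q_S = 66.
Then q_R = (112 - 66)/2 = 23.
Total output Q = 89, so price P = 149 - 89 = 60.

60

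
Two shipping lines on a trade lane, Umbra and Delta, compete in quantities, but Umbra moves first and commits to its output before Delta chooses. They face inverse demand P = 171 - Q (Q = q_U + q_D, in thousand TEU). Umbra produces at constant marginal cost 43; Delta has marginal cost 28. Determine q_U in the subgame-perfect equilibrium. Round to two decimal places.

56.50

Solve by backward induction. Given q_U, the follower Delta maximises π_D = (171 - q_U - q_D)q_D - 28q_D.
Follower FOC: 143 - q_U - 2q_D = 0, so q_D(q_U) = (143 - q_U)/2.
Umbra substitutes q_D(q_U) into its own profit: π_U = q_U(171 - q_U - (143 - q_U)/2) - 43q_U = (199/2 - (1/2)q_U)q_U - 43q_U.
The leader's first-order condition 113/2 - q_U = 0 yields q_U = 113/2.
Then q_D = (143 - 113/2)/2 = 173/4.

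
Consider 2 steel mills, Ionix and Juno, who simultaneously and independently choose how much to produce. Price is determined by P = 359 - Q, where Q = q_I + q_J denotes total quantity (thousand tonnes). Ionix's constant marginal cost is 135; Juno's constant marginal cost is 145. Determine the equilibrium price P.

Ionix's profit: π_I = (359 - Q)q_I - (135q_I). Setting ∂π_I/∂q_I = 0: 224 - 2q_I - (q_J) = 0.
Juno's first-order condition: 214 - 2q_J - (q_I) = 0.
Best responses: q_I = (224 - q_J)/2, q_J = (214 - q_I)/2.
Solving the pair: q_I = 78, q_J = 68.
Total output Q = 146, so price P = 359 - 146 = 213.

213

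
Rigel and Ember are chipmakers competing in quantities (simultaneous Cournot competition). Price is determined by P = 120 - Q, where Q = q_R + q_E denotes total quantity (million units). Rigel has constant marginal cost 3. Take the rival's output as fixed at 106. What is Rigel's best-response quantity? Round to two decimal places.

5.50

With the rival's output fixed at 106, Rigel's profit is π_R = (120 - 106 - q_R)q_R - (3q_R) = (14 - q_R)q_R - (3q_R).
∂π_R/∂q_R = 11 - 2q_R = 0, so q_R = 11/2.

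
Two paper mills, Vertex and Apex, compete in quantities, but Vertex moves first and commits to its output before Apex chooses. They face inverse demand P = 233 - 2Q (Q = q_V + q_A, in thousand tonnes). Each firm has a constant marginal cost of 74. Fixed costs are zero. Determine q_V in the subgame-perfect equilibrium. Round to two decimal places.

39.75

Solve by backward induction. Given q_V, the follower Apex maximises π_A = (233 - 2q_V - 2q_A)q_A - 74q_A.
Follower FOC: 159 - 2q_V - 4q_A = 0, so q_A(q_V) = (159 - 2q_V)/4.
Vertex substitutes q_A(q_V) into its own profit: π_V = q_V(233 - 2q_V - (159 - 2q_V)/2) - 74q_V = (307/2 - q_V)q_V - 74q_V.
The leader's first-order condition 159/2 - 2q_V = 0 yields q_V = 159/4.
Then q_A = (159 - 2·(159/4))/4 = 159/8.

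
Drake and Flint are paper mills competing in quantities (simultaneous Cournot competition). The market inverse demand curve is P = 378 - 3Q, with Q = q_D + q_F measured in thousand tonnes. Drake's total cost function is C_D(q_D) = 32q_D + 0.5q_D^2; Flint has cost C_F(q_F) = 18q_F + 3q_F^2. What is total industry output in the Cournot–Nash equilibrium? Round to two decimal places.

Drake's profit: π_D = (378 - 3Q)q_D - (32q_D + (1/2)q_D²). Setting ∂π_D/∂q_D = 0: 346 - 7q_D - 3(q_F) = 0.
Flint's first-order condition: 360 - 12q_F - 3(q_D) = 0.
So q_D = (346 - 3q_F)/7 and q_F = (360 - 3q_D)/12.
Solving the pair: q_D = 1024/25, q_F = 494/25.
Total output Q = 1024/25 + 494/25 = 1518/25.

60.72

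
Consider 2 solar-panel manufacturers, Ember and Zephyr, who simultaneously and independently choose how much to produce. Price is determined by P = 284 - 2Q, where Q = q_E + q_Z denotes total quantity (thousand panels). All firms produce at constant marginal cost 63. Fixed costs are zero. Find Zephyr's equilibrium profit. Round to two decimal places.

2713.39

Each firm earns π_i = (284 - 2Q)q_i - 63q_i.
First-order condition (treating rivals' output as given): 221 - 4q_i - 2q_j = 0.
With identical firms every q_j equals q_i, so q_j = q_i and 221 = 6q_i, giving q_i = 221/6.
Price P = 284 - 2·(221/3) = 410/3.
Zephyr's profit: (410/3 - 63)·(221/6) = 2713.3889.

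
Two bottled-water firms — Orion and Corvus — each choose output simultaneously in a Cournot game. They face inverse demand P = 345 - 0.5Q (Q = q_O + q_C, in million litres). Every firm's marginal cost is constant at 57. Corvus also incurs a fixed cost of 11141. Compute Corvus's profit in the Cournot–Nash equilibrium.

7291

Each firm earns π_i = (345 - 0.5Q)q_i - 57q_i.
Setting ∂π_i/∂q_i = 0 with rivals' quantities fixed: 288 - q_i - (1/2)q_j = 0.
With identical firms every q_j equals q_i, so q_j = q_i and 288 = (3/2)q_i, giving q_i = 192.
Price P = 345 - (1/2)·384 = 153.
Corvus's profit: (153 - 57)·192 - 11141 = 7291.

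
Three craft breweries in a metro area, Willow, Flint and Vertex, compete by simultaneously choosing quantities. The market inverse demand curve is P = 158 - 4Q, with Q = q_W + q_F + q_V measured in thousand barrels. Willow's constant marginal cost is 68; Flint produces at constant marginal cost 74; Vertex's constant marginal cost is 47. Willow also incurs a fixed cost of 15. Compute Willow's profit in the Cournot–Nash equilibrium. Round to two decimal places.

Willow's profit: π_W = (158 - 4Q)q_W - (68q_W). Setting ∂π_W/∂q_W = 0: 90 - 8q_W - 4(q_F + q_V) = 0.
Flint's profit: π_F = (158 - 4Q)q_F - (74q_F). Setting ∂π_F/∂q_F = 0: 84 - 8q_F - 4(q_W + q_V) = 0.
Vertex's profit: π_V = (158 - 4Q)q_V - (47q_V). Setting ∂π_V/∂q_V = 0: 111 - 8q_V - 4(q_W + q_F) = 0.
Adding the 3 conditions: 285 − 8Q − 8Q = 0, i.e. Q = 285/16.
Back-substituting: q_W = (90 − 285/4)/4 = 75/16, q_F = (84 − 285/4)/4 = 51/16, q_V = (111 − 285/4)/4 = 159/16.
Price P = 158 - 4·(285/16) = 347/4.
Willow's profit: (347/4 - 68)·(75/16) - 15 = 72.8906.

72.89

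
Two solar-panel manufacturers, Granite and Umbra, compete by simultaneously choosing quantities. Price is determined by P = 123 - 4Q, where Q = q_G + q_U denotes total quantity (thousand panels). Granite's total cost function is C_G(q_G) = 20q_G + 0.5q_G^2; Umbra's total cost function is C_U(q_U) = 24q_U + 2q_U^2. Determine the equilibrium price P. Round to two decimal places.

65.65

Granite's profit: π_G = (123 - 4Q)q_G - (20q_G + (1/2)q_G²). Setting ∂π_G/∂q_G = 0: 103 - 9q_G - 4(q_U) = 0.
Umbra's profit: π_U = (123 - 4Q)q_U - (24q_U + 2q_U²). Setting ∂π_U/∂q_U = 0: 99 - 12q_U - 4(q_G) = 0.
Best responses: q_G = (103 - 4q_U)/9, q_U = (99 - 4q_G)/12.
Solving the pair: q_G = 210/23, q_U = 479/92.
Total output Q = 1319/92, so price P = 123 - 4·(1319/92) = 1510/23.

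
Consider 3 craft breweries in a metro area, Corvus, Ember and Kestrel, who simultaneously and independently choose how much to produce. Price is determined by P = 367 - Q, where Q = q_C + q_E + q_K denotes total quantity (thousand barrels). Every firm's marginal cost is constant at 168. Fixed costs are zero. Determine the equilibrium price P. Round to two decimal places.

217.75

Each firm earns π_i = (367 - Q)q_i - 168q_i.
Setting ∂π_i/∂q_i = 0 with rivals' quantities fixed: 199 - 2q_i - Σ_{j≠i} q_j = 0.
With identical firms every q_j equals q_i, so Σ_{j≠i} q_j = 2q_i and 199 = 4q_i, giving q_i = 199/4.
Total output Q = 597/4, so price P = 367 - 597/4 = 871/4.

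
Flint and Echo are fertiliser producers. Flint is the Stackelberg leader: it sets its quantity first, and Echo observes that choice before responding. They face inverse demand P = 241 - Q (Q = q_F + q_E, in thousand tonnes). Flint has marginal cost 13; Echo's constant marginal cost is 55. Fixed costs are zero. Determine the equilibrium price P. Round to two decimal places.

The follower Echo best-responds to any q_F: π_E = (241 - Q)q_E - 55q_E.
∂π_E/∂q_E = 186 - q_F - 2q_E = 0 gives the reaction function q_E = (186 - q_F)/2.
The leader anticipates this reaction. Substituting into P = 241 - Q gives P = 148 - (1/2)q_F, so π_F = (148 - (1/2)q_F)q_F - 13q_F.
Maximising: ∂π_F/∂q_F = 135 - q_F = 0, giving q_F = 135.
Then q_E = (186 - 135)/2 = 51/2.
Total output Q = 321/2, so price P = 241 - 321/2 = 161/2.

80.50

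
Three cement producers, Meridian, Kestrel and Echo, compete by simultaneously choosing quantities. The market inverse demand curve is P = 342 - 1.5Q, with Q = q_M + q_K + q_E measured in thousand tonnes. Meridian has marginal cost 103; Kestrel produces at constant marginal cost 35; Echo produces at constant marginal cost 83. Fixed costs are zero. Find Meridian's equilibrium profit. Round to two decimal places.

Meridian's profit: π_M = (342 - 1.5Q)q_M - (103q_M). Setting ∂π_M/∂q_M = 0: 239 - 3q_M - (3/2)(q_K + q_E) = 0.
Kestrel's profit: π_K = (342 - 1.5Q)q_K - (35q_K). Setting ∂π_K/∂q_K = 0: 307 - 3q_K - (3/2)(q_M + q_E) = 0.
Echo's profit: π_E = (342 - 1.5Q)q_E - (83q_E). Setting ∂π_E/∂q_E = 0: 259 - 3q_E - (3/2)(q_M + q_K) = 0.
Adding the 3 first-order conditions: 805 − 6Q = 0, so Q = 805/6.
Back-substituting: q_M = (239 − 805/4)/(3/2) = 151/6, q_K = (307 − 805/4)/(3/2) = 141/2, q_E = (259 − 805/4)/(3/2) = 77/2.
Price P = 342 - (3/2)·(805/6) = 563/4.
Meridian's profit: (563/4 - 103)·(151/6) = 950.0417.

950.04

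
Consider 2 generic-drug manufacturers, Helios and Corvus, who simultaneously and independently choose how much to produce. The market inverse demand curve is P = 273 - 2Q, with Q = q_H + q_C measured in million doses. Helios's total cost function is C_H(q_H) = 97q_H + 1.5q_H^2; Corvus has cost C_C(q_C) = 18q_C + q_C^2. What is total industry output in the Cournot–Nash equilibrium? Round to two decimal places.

52.08

Helios's profit: π_H = (273 - 2Q)q_H - (97q_H + (3/2)q_H²). Setting ∂π_H/∂q_H = 0: 176 - 7q_H - 2(q_C) = 0.
Corvus's profit: π_C = (273 - 2Q)q_C - (18q_C + q_C²). Setting ∂π_C/∂q_C = 0: 255 - 6q_C - 2(q_H) = 0.
Best responses: q_H = (176 - 2q_C)/7, q_C = (255 - 2q_H)/6.
Solving the pair: q_H = 273/19, q_C = 1433/38.
Total output Q = 273/19 + 1433/38 = 1979/38.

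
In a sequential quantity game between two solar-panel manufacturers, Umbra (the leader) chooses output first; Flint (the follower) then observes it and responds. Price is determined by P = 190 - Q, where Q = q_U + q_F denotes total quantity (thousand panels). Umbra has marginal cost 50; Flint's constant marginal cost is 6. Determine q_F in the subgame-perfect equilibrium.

68

Solve by backward induction. Given q_U, the follower Flint maximises π_F = (190 - q_U - q_F)q_F - 6q_F.
∂π_F/∂q_F = 184 - q_U - 2q_F = 0 gives the reaction function q_F = (184 - q_U)/2.
The leader anticipates this reaction. Substituting into P = 190 - Q gives P = 98 - (1/2)q_U, so π_U = (98 - (1/2)q_U)q_U - 50q_U.
Leader FOC: 48 - q_U = 0, so q_U = 48.
Then q_F = (184 - 48)/2 = 68.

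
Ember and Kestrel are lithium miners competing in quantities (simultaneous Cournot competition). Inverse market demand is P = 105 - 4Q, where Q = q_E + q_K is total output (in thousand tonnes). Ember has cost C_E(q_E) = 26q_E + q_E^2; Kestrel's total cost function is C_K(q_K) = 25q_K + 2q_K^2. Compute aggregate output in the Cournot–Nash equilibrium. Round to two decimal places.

Ember's profit: π_E = (105 - 4Q)q_E - (26q_E + q_E²). Setting ∂π_E/∂q_E = 0: 79 - 10q_E - 4(q_K) = 0.
Kestrel's profit: π_K = (105 - 4Q)q_K - (25q_K + 2q_K²). Setting ∂π_K/∂q_K = 0: 80 - 12q_K - 4(q_E) = 0.
So q_E = (79 - 4q_K)/10 and q_K = (80 - 4q_E)/12.
Solving the pair: q_E = 157/26, q_K = 121/26.
Total output Q = 157/26 + 121/26 = 139/13.

10.69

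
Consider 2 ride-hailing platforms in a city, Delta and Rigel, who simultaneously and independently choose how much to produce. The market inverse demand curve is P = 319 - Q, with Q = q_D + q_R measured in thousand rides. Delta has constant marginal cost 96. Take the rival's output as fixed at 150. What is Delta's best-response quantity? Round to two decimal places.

36.50

With the rival's output fixed at 150, Delta's profit is π_D = (319 - 150 - q_D)q_D - (96q_D) = (169 - q_D)q_D - (96q_D).
∂π_D/∂q_D = 73 - 2q_D = 0, so q_D = 73/2.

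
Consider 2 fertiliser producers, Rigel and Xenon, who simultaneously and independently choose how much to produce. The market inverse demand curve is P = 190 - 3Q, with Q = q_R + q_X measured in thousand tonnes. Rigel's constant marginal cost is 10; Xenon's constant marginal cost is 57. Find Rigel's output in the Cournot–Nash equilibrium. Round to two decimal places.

Rigel's profit: π_R = (190 - 3Q)q_R - (10q_R). Setting ∂π_R/∂q_R = 0: 180 - 6q_R - 3(q_X) = 0.
Xenon's profit: π_X = (190 - 3Q)q_X - (57q_X). Setting ∂π_X/∂q_X = 0: 133 - 6q_X - 3(q_R) = 0.
So q_R = (180 - 3q_X)/6 and q_X = (133 - 3q_R)/6.
Substituting one into the other gives q_R = 227/9 and q_X = 86/9.

25.22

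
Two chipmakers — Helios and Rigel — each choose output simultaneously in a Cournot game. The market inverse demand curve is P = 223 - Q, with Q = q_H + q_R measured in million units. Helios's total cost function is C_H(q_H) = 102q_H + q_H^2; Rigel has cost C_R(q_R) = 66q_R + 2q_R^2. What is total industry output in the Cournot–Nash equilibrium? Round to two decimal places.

46.78

Helios's profit: π_H = (223 - Q)q_H - (102q_H + q_H²). Setting ∂π_H/∂q_H = 0: 121 - 4q_H - (q_R) = 0.
Rigel's profit: π_R = (223 - Q)q_R - (66q_R + 2q_R²). Setting ∂π_R/∂q_R = 0: 157 - 6q_R - (q_H) = 0.
Best responses: q_H = (121 - q_R)/4, q_R = (157 - q_H)/6.
Solving the pair: q_H = 569/23, q_R = 507/23.
Total output Q = 569/23 + 507/23 = 1076/23.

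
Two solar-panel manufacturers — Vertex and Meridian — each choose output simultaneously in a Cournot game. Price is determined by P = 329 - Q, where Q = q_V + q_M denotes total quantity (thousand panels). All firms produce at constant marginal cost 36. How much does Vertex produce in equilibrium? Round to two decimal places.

Each firm earns π_i = (329 - Q)q_i - 36q_i.
First-order condition (treating rivals' output as given): 293 - 2q_i - q_j = 0.
By symmetry each firm produces the same amount; substituting q_j = q_i yields q_i = 293/3.

97.67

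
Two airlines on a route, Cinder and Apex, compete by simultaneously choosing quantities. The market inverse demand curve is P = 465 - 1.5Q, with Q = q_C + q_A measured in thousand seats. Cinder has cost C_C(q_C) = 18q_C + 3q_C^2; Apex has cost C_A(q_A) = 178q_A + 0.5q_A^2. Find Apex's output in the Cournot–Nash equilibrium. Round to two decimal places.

56.67

Cinder's profit: π_C = (465 - 1.5Q)q_C - (18q_C + 3q_C²). Setting ∂π_C/∂q_C = 0: 447 - 9q_C - (3/2)(q_A) = 0.
Apex's first-order condition: 287 - 4q_A - (3/2)(q_C) = 0.
So q_C = (447 - (3/2)q_A)/9 and q_A = (287 - (3/2)q_C)/4.
Substituting one into the other gives q_C = 362/9 and q_A = 170/3.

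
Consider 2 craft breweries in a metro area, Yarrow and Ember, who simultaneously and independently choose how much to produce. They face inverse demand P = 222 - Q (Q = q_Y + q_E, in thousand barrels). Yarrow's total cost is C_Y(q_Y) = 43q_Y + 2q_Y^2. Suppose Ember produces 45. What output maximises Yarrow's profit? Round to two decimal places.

With the rival's output fixed at 45, Yarrow's profit is π_Y = (222 - 45 - q_Y)q_Y - (43q_Y + 2q_Y²) = (177 - q_Y)q_Y - (43q_Y + 2q_Y²).
∂π_Y/∂q_Y = 134 - 6q_Y = 0, so q_Y = 67/3.

22.33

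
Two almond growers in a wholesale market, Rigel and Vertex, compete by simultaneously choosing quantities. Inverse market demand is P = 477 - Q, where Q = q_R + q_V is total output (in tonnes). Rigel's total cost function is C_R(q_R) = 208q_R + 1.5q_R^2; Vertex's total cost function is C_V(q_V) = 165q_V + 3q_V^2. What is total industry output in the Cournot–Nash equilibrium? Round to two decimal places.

Rigel's profit: π_R = (477 - Q)q_R - (208q_R + (3/2)q_R²). Setting ∂π_R/∂q_R = 0: 269 - 5q_R - (q_V) = 0.
Vertex's first-order condition: 312 - 8q_V - (q_R) = 0.
Best responses: q_R = (269 - q_V)/5, q_V = (312 - q_R)/8.
Solving the pair: q_R = 1840/39, q_V = 1291/39.
Total output Q = 1840/39 + 1291/39 = 80.2821.

80.28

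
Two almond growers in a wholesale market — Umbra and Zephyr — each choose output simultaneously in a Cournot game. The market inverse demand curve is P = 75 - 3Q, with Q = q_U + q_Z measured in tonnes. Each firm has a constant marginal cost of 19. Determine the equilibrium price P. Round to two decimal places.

A representative firm's profit is π_i = q_i(75 - 3Q) - 19q_i.
Setting ∂π_i/∂q_i = 0 with rivals' quantities fixed: 56 - 6q_i - 3q_j = 0.
By symmetry each firm produces the same amount; substituting q_j = q_i yields q_i = 56/9.
Total output Q = 112/9, so price P = 75 - 3·(112/9) = 113/3.

37.67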